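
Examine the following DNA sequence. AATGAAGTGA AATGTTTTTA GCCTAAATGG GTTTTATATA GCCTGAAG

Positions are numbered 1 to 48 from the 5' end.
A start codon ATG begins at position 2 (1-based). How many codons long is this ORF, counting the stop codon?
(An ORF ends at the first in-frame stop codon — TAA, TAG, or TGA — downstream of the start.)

3

Codons from position 2: ATG (2–4), AAG (5–7), TGA (8–10).
TGA is the first in-frame stop; that's 3 codons including the stop.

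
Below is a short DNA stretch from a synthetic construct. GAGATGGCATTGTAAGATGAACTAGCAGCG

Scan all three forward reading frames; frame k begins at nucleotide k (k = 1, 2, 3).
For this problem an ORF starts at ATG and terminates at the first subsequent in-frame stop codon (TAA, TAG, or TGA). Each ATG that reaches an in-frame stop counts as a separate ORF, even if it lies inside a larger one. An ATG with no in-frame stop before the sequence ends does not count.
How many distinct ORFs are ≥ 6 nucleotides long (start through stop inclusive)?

Frame 1: GAG ATG GCA TTG TAA GAT GAA CTA GCA GCG — ATG at 4, stop TAA at 13 → 12 nt.
Frame 2: AGA TGG CAT TGT AAG ATG AAC TAG CAG — ATG at 17, stop TAG at 23 → 9 nt.
Frame 3: GAT GGC ATT GTA AGA TGA ACT AGC AGC — no ATG→stop ORF.
ORFs ≥ 6 nucleotides: frame 1 4–15 (12 nucleotides), frame 2 17–25 (9 nucleotides). Count = 2.

2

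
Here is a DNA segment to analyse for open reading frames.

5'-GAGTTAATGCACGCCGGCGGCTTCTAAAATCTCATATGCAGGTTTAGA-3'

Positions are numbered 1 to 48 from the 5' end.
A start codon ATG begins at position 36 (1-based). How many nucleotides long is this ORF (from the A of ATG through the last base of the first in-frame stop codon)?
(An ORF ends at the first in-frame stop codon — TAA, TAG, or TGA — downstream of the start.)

12

Codons from position 36: ATG (36–38), CAG (39–41), GTT (42–44), TAG (45–47).
TAG is the first in-frame stop; ORF spans 36–47, 12 nucleotides.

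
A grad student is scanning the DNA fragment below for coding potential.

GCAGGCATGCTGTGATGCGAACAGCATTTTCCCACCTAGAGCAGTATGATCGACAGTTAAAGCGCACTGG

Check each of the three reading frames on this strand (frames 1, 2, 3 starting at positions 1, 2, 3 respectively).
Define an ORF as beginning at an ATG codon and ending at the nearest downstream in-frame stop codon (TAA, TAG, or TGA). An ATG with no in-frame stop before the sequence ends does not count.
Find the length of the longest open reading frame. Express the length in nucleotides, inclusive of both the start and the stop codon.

Frame 1: GCA GGC ATG CTG TGA TGC GAA CAG CAT TTT CCC ACC TAG AGC AGT ATG ATC GAC AGT TAA AGC GCA CTG — ATG at 7, stop TGA at 13 → 9 nt; ATG at 46, stop TAA at 58 → 15 nt.
Frame 2: CAG GCA TGC TGT GAT GCG AAC AGC ATT TTC CCA CCT AGA GCA GTA TGA TCG ACA GTT AAA GCG CAC TGG — no ATG→stop ORF.
Frame 3: AGG CAT GCT GTG ATG CGA ACA GCA TTT TCC CAC CTA GAG CAG TAT GAT CGA CAG TTA AAG CGC ACT — no ATG→stop ORF.
Longest: frame 1, positions 46–60, 15 nt = 5 codons = 4 aa. → 15 nucleotides.

15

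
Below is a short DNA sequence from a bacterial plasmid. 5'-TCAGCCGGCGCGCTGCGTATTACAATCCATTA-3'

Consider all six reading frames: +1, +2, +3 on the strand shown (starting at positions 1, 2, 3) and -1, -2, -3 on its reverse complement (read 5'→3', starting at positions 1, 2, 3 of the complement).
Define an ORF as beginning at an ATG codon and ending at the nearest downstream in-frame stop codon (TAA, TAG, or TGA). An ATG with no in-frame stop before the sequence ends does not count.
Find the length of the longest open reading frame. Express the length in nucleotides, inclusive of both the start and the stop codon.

30

Reverse complement (5'→3'): TAATGGATTGTAATACGCAGCGCGCCGGCTGA
Frame +1: TCA GCC GGC GCG CTG CGT ATT ACA ATC CAT — no ATG→stop ORF.
Frame +2: CAG CCG GCG CGC TGC GTA TTA CAA TCC ATT — no ATG→stop ORF.
Frame +3: AGC CGG CGC GCT GCG TAT TAC AAT CCA TTA — no ATG→stop ORF.
Frame -1: TAA TGG ATT GTA ATA CGC AGC GCG CCG GCT — no ATG→stop ORF.
Frame -2: AAT GGA TTG TAA TAC GCA GCG CGC CGG CTG — no ATG→stop ORF.
Frame -3: ATG GAT TGT AAT ACG CAG CGC GCC GGC TGA — ATG at 3, stop TGA at 30 → 30 nt.
Longest: frame -3, positions 3–32, 30 nt = 10 codons = 9 aa. → 30 nucleotides.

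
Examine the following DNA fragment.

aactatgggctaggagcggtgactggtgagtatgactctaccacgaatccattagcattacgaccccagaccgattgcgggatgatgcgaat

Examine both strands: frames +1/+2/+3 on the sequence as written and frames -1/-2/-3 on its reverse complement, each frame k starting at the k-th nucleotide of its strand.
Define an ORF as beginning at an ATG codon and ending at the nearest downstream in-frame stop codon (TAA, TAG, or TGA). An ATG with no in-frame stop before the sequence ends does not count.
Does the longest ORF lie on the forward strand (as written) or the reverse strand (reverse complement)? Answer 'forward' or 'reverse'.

forward

Reverse complement (5'→3'): ATTCGCATCATCCCGCAATCGGTCTGGGGTCGTAATGCTAATGGATTCGTGGTAGAGTCATACTCACCAGTCACCGCTCCTAGCCCATAGTT
Frame +1: AAC TAT GGG CTA GGA GCG GTG ACT GGT GAG TAT GAC TCT ACC ACG AAT CCA TTA GCA TTA CGA CCC CAG ACC GAT TGC GGG ATG ATG CGA — no ATG→stop ORF.
Frame +2: ACT ATG GGC TAG GAG CGG TGA CTG GTG AGT ATG ACT CTA CCA CGA ATC CAT TAG CAT TAC GAC CCC AGA CCG ATT GCG GGA TGA TGC GAA — ATG at 5, stop TAG at 11 → 9 nt; ATG at 32, stop TAG at 53 → 24 nt.
Frame +3: CTA TGG GCT AGG AGC GGT GAC TGG TGA GTA TGA CTC TAC CAC GAA TCC ATT AGC ATT ACG ACC CCA GAC CGA TTG CGG GAT GAT GCG AAT — no ATG→stop ORF.
Frame -1: ATT CGC ATC ATC CCG CAA TCG GTC TGG GGT CGT AAT GCT AAT GGA TTC GTG GTA GAG TCA TAC TCA CCA GTC ACC GCT CCT AGC CCA TAG — no ATG→stop ORF.
Frame -2: TTC GCA TCA TCC CGC AAT CGG TCT GGG GTC GTA ATG CTA ATG GAT TCG TGG TAG AGT CAT ACT CAC CAG TCA CCG CTC CTA GCC CAT AGT — ATG at 35, stop TAG at 53 → 21 nt; ATG at 41, stop TAG at 53 → 15 nt.
Frame -3: TCG CAT CAT CCC GCA ATC GGT CTG GGG TCG TAA TGC TAA TGG ATT CGT GGT AGA GTC ATA CTC ACC AGT CAC CGC TCC TAG CCC ATA GTT — no ATG→stop ORF.
Forward-strand max 24 nt; reverse-strand max 21 nt. The forward strand has the longer ORF.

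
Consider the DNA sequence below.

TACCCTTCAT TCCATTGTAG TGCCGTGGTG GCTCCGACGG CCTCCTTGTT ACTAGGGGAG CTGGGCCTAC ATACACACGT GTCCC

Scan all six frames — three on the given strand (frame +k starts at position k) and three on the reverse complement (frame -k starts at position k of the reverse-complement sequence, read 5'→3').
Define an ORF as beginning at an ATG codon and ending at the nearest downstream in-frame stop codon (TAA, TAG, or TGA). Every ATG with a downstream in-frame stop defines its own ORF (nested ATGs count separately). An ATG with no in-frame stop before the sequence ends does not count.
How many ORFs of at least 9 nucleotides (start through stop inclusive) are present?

1

Reverse complement (5'→3'): GGGACACGTGTGTATGTAGGCCCAGCTCCCCTAGTAACAAGGAGGCCGTCGGAGCCACCACGGCACTACAATGGAATGAAGGGTA
Frame +1: TAC CCT TCA TTC CAT TGT AGT GCC GTG GTG GCT CCG ACG GCC TCC TTG TTA CTA GGG GAG CTG GGC CTA CAT ACA CAC GTG TCC — no ATG→stop ORF.
Frame +2: ACC CTT CAT TCC ATT GTA GTG CCG TGG TGG CTC CGA CGG CCT CCT TGT TAC TAG GGG AGC TGG GCC TAC ATA CAC ACG TGT CCC — no ATG→stop ORF.
Frame +3: CCC TTC ATT CCA TTG TAG TGC CGT GGT GGC TCC GAC GGC CTC CTT GTT ACT AGG GGA GCT GGG CCT ACA TAC ACA CGT GTC — no ATG→stop ORF.
Frame -1: GGG ACA CGT GTG TAT GTA GGC CCA GCT CCC CTA GTA ACA AGG AGG CCG TCG GAG CCA CCA CGG CAC TAC AAT GGA ATG AAG GGT — no ATG→stop ORF.
Frame -2: GGA CAC GTG TGT ATG TAG GCC CAG CTC CCC TAG TAA CAA GGA GGC CGT CGG AGC CAC CAC GGC ACT ACA ATG GAA TGA AGG GTA — ATG at 14, stop TAG at 17 → 6 nt; ATG at 71, stop TGA at 77 → 9 nt.
Frame -3: GAC ACG TGT GTA TGT AGG CCC AGC TCC CCT AGT AAC AAG GAG GCC GTC GGA GCC ACC ACG GCA CTA CAA TGG AAT GAA GGG — no ATG→stop ORF.
ORFs ≥ 9 nucleotides: frame -2 71–79 (9 nucleotides). Count = 1.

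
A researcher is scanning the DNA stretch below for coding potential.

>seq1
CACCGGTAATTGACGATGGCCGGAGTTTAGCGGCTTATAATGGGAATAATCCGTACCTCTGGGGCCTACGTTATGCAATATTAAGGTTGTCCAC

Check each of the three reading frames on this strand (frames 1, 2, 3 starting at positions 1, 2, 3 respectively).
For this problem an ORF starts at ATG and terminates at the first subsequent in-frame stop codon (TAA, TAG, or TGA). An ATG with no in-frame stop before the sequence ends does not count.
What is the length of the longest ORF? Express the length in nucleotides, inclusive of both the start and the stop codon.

Frame 1: CAC CGG TAA TTG ACG ATG GCC GGA GTT TAG CGG CTT ATA ATG GGA ATA ATC CGT ACC TCT GGG GCC TAC GTT ATG CAA TAT TAA GGT TGT CCA — ATG at 16, stop TAG at 28 → 15 nt; ATG at 40, stop TAA at 82 → 45 nt; ATG at 73, stop TAA at 82 → 12 nt.
Frame 2: ACC GGT AAT TGA CGA TGG CCG GAG TTT AGC GGC TTA TAA TGG GAA TAA TCC GTA CCT CTG GGG CCT ACG TTA TGC AAT ATT AAG GTT GTC CAC — no ATG→stop ORF.
Frame 3: CCG GTA ATT GAC GAT GGC CGG AGT TTA GCG GCT TAT AAT GGG AAT AAT CCG TAC CTC TGG GGC CTA CGT TAT GCA ATA TTA AGG TTG TCC — no ATG→stop ORF.
Longest: frame 1, positions 40–84, 45 nt = 15 codons = 14 aa. → 45 nucleotides.

45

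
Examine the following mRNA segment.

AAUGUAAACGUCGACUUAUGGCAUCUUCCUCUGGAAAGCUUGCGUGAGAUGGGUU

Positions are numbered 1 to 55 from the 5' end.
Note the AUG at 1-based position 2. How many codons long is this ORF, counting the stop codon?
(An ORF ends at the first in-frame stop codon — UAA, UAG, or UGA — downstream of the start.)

2

Codons from position 2: AUG (2–4), UAA (5–7).
UAA is the first in-frame stop; that's 2 codons including the stop.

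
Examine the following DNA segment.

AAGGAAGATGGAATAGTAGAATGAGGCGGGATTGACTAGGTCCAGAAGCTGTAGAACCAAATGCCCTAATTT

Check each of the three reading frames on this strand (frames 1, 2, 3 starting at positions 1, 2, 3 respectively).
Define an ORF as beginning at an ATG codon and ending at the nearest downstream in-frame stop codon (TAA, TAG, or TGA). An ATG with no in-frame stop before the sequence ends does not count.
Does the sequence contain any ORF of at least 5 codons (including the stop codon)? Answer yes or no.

yes

Frame 1: AAG GAA GAT GGA ATA GTA GAA TGA GGC GGG ATT GAC TAG GTC CAG AAG CTG TAG AAC CAA ATG CCC TAA TTT — ATG at 61, stop TAA at 67 → 9 nt.
Frame 2: AGG AAG ATG GAA TAG TAG AAT GAG GCG GGA TTG ACT AGG TCC AGA AGC TGT AGA ACC AAA TGC CCT AAT — ATG at 8, stop TAG at 14 → 9 nt.
Frame 3: GGA AGA TGG AAT AGT AGA ATG AGG CGG GAT TGA CTA GGT CCA GAA GCT GTA GAA CCA AAT GCC CTA ATT — ATG at 21, stop TGA at 33 → 15 nt.
Frame 3 has an ORF of 5 codons (positions 21–35) ≥ 5, so yes.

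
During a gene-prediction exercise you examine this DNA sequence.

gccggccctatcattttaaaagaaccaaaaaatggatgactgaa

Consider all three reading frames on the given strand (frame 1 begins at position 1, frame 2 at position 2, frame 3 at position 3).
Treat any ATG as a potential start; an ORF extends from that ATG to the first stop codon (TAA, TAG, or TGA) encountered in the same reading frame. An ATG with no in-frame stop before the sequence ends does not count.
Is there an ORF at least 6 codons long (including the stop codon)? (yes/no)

Frame 1: GCC GGC CCT ATC ATT TTA AAA GAA CCA AAA AAT GGA TGA CTG — no ATG→stop ORF.
Frame 2: CCG GCC CTA TCA TTT TAA AAG AAC CAA AAA ATG GAT GAC TGA — ATG at 32, stop TGA at 41 → 12 nt.
Frame 3: CGG CCC TAT CAT TTT AAA AGA ACC AAA AAA TGG ATG ACT GAA — no ATG→stop ORF.
Largest ORF found is 4 codons < 6, so no.

no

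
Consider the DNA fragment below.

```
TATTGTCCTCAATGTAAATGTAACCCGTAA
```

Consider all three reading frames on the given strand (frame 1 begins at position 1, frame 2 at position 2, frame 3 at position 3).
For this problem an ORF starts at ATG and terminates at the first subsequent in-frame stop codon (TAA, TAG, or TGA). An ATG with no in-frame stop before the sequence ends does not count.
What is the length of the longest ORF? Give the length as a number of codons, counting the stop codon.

Frame 1: TAT TGT CCT CAA TGT AAA TGT AAC CCG TAA — no ATG→stop ORF.
Frame 2: ATT GTC CTC AAT GTA AAT GTA ACC CGT — no ATG→stop ORF.
Frame 3: TTG TCC TCA ATG TAA ATG TAA CCC GTA — ATG at 12, stop TAA at 15 → 6 nt; ATG at 18, stop TAA at 21 → 6 nt.
Longest: frame 3, positions 12–17, 6 nt = 2 codons = 1 aa. → 2 codons.

2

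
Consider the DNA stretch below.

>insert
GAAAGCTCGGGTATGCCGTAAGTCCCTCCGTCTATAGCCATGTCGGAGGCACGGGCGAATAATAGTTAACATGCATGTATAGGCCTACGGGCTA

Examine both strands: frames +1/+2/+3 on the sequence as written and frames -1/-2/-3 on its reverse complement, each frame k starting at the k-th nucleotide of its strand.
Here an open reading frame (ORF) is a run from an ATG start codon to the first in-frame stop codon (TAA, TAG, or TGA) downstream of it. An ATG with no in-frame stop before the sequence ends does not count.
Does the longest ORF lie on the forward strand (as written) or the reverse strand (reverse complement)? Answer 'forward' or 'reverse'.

reverse

Reverse complement (5'→3'): TAGCCCGTAGGCCTATACATGCATGTTAACTATTATTCGCCCGTGCCTCCGACATGGCTATAGACGGAGGGACTTACGGCATACCCGAGCTTTC
Frame +1: GAA AGC TCG GGT ATG CCG TAA GTC CCT CCG TCT ATA GCC ATG TCG GAG GCA CGG GCG AAT AAT AGT TAA CAT GCA TGT ATA GGC CTA CGG GCT — ATG at 13, stop TAA at 19 → 9 nt; ATG at 40, stop TAA at 67 → 30 nt.
Frame +2: AAA GCT CGG GTA TGC CGT AAG TCC CTC CGT CTA TAG CCA TGT CGG AGG CAC GGG CGA ATA ATA GTT AAC ATG CAT GTA TAG GCC TAC GGG CTA — ATG at 71, stop TAG at 80 → 12 nt.
Frame +3: AAG CTC GGG TAT GCC GTA AGT CCC TCC GTC TAT AGC CAT GTC GGA GGC ACG GGC GAA TAA TAG TTA ACA TGC ATG TAT AGG CCT ACG GGC — no ATG→stop ORF.
Frame -1: TAG CCC GTA GGC CTA TAC ATG CAT GTT AAC TAT TAT TCG CCC GTG CCT CCG ACA TGG CTA TAG ACG GAG GGA CTT ACG GCA TAC CCG AGC TTT — ATG at 19, stop TAG at 61 → 45 nt.
Frame -2: AGC CCG TAG GCC TAT ACA TGC ATG TTA ACT ATT ATT CGC CCG TGC CTC CGA CAT GGC TAT AGA CGG AGG GAC TTA CGG CAT ACC CGA GCT TTC — no ATG→stop ORF.
Frame -3: GCC CGT AGG CCT ATA CAT GCA TGT TAA CTA TTA TTC GCC CGT GCC TCC GAC ATG GCT ATA GAC GGA GGG ACT TAC GGC ATA CCC GAG CTT — no ATG→stop ORF.
Forward-strand max 30 nt; reverse-strand max 45 nt. The reverse strand has the longer ORF.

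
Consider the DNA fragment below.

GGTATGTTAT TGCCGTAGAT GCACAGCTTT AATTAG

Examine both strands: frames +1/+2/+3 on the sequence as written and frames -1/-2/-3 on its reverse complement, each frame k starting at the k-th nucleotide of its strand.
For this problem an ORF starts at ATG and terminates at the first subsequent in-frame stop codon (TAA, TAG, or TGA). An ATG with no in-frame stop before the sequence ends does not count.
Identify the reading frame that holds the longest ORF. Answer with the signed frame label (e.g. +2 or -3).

Reverse complement (5'→3'): CTAATTAAAGCTGTGCATCTACGGCAATAACATACC
Frame +1: GGT ATG TTA TTG CCG TAG ATG CAC AGC TTT AAT TAG — ATG at 4, stop TAG at 16 → 15 nt; ATG at 19, stop TAG at 34 → 18 nt.
Frame +2: GTA TGT TAT TGC CGT AGA TGC ACA GCT TTA ATT — no ATG→stop ORF.
Frame +3: TAT GTT ATT GCC GTA GAT GCA CAG CTT TAA TTA — no ATG→stop ORF.
Frame -1: CTA ATT AAA GCT GTG CAT CTA CGG CAA TAA CAT ACC — no ATG→stop ORF.
Frame -2: TAA TTA AAG CTG TGC ATC TAC GGC AAT AAC ATA — no ATG→stop ORF.
Frame -3: AAT TAA AGC TGT GCA TCT ACG GCA ATA ACA TAC — no ATG→stop ORF.
Longest ORF is 18 nt in frame +1 (positions 19–36).

+1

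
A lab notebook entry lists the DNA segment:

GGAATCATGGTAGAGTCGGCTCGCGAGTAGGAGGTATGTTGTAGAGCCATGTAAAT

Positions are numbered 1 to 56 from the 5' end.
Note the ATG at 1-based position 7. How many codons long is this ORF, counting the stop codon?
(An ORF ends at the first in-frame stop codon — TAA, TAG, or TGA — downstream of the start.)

8

Codons from position 7: ATG (7–9), GTA (10–12), GAG (13–15), TCG (16–18), GCT (19–21), CGC (22–24), GAG (25–27), TAG (28–30).
TAG is the first in-frame stop; that's 8 codons including the stop.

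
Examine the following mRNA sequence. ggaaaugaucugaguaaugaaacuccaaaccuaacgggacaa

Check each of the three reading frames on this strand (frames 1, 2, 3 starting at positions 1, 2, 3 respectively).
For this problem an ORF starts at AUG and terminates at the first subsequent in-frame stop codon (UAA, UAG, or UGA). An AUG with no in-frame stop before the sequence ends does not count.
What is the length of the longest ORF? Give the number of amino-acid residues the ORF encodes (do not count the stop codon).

Frame 1: GGA AAU GAU CUG AGU AAU GAA ACU CCA AAC CUA ACG GGA CAA — no AUG→stop ORF.
Frame 2: GAA AUG AUC UGA GUA AUG AAA CUC CAA ACC UAA CGG GAC — AUG at 5, stop UGA at 11 → 9 nt; AUG at 17, stop UAA at 32 → 18 nt.
Frame 3: AAA UGA UCU GAG UAA UGA AAC UCC AAA CCU AAC GGG ACA — no AUG→stop ORF.
Longest: frame 2, positions 17–34, 18 nt = 6 codons = 5 aa. → 5 amino acids.

5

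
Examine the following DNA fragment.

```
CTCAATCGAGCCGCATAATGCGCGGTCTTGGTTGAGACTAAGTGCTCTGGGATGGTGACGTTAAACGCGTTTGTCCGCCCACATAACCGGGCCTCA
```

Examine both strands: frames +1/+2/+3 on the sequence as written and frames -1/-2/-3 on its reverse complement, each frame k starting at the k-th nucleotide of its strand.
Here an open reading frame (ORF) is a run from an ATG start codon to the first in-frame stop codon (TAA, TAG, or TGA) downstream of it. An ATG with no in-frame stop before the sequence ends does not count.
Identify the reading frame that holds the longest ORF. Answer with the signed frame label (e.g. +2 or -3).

Reverse complement (5'→3'): TGAGGCCCGGTTATGTGGGCGGACAAACGCGTTTAACGTCACCATCCCAGAGCACTTAGTCTCAACCAAGACCGCGCATTATGCGGCTCGATTGAG
Frame +1: CTC AAT CGA GCC GCA TAA TGC GCG GTC TTG GTT GAG ACT AAG TGC TCT GGG ATG GTG ACG TTA AAC GCG TTT GTC CGC CCA CAT AAC CGG GCC TCA — no ATG→stop ORF.
Frame +2: TCA ATC GAG CCG CAT AAT GCG CGG TCT TGG TTG AGA CTA AGT GCT CTG GGA TGG TGA CGT TAA ACG CGT TTG TCC GCC CAC ATA ACC GGG CCT — no ATG→stop ORF.
Frame +3: CAA TCG AGC CGC ATA ATG CGC GGT CTT GGT TGA GAC TAA GTG CTC TGG GAT GGT GAC GTT AAA CGC GTT TGT CCG CCC ACA TAA CCG GGC CTC — ATG at 18, stop TGA at 33 → 18 nt.
Frame -1: TGA GGC CCG GTT ATG TGG GCG GAC AAA CGC GTT TAA CGT CAC CAT CCC AGA GCA CTT AGT CTC AAC CAA GAC CGC GCA TTA TGC GGC TCG ATT GAG — ATG at 13, stop TAA at 34 → 24 nt.
Frame -2: GAG GCC CGG TTA TGT GGG CGG ACA AAC GCG TTT AAC GTC ACC ATC CCA GAG CAC TTA GTC TCA ACC AAG ACC GCG CAT TAT GCG GCT CGA TTG — no ATG→stop ORF.
Frame -3: AGG CCC GGT TAT GTG GGC GGA CAA ACG CGT TTA ACG TCA CCA TCC CAG AGC ACT TAG TCT CAA CCA AGA CCG CGC ATT ATG CGG CTC GAT TGA — ATG at 81, stop TGA at 93 → 15 nt.
Longest ORF is 24 nt in frame -1 (positions 13–36).

-1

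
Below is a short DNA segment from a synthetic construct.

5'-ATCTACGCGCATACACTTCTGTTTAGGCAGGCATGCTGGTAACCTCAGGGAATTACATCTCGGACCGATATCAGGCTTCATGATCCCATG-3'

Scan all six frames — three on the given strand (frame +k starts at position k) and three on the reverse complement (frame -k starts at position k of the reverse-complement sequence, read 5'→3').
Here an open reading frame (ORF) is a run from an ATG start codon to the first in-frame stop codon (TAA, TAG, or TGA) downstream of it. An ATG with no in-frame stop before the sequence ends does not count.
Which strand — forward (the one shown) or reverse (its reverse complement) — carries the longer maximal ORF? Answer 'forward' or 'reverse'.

forward

Reverse complement (5'→3'): CATGGGATCATGAAGCCTGATATCGGTCCGAGATGTAATTCCCTGAGGTTACCAGCATGCCTGCCTAAACAGAAGTGTATGCGCGTAGAT
Frame +1: ATC TAC GCG CAT ACA CTT CTG TTT AGG CAG GCA TGC TGG TAA CCT CAG GGA ATT ACA TCT CGG ACC GAT ATC AGG CTT CAT GAT CCC ATG — no ATG→stop ORF.
Frame +2: TCT ACG CGC ATA CAC TTC TGT TTA GGC AGG CAT GCT GGT AAC CTC AGG GAA TTA CAT CTC GGA CCG ATA TCA GGC TTC ATG ATC CCA — no ATG→stop ORF.
Frame +3: CTA CGC GCA TAC ACT TCT GTT TAG GCA GGC ATG CTG GTA ACC TCA GGG AAT TAC ATC TCG GAC CGA TAT CAG GCT TCA TGA TCC CAT — ATG at 33, stop TGA at 81 → 51 nt.
Frame -1: CAT GGG ATC ATG AAG CCT GAT ATC GGT CCG AGA TGT AAT TCC CTG AGG TTA CCA GCA TGC CTG CCT AAA CAG AAG TGT ATG CGC GTA GAT — no ATG→stop ORF.
Frame -2: ATG GGA TCA TGA AGC CTG ATA TCG GTC CGA GAT GTA ATT CCC TGA GGT TAC CAG CAT GCC TGC CTA AAC AGA AGT GTA TGC GCG TAG — ATG at 2, stop TGA at 11 → 12 nt.
Frame -3: TGG GAT CAT GAA GCC TGA TAT CGG TCC GAG ATG TAA TTC CCT GAG GTT ACC AGC ATG CCT GCC TAA ACA GAA GTG TAT GCG CGT AGA — ATG at 33, stop TAA at 36 → 6 nt; ATG at 57, stop TAA at 66 → 12 nt.
Forward-strand max 51 nt; reverse-strand max 12 nt. The forward strand has the longer ORF.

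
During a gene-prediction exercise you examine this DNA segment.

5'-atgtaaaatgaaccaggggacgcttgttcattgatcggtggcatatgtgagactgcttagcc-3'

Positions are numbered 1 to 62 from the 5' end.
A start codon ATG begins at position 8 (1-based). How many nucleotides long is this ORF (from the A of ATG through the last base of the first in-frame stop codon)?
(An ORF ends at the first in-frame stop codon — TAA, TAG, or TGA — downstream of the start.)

Codons from position 8: ATG (8–10), AAC (11–13), CAG (14–16), GGG (17–19), ACG (20–22), CTT (23–25), GTT (26–28), CAT (29–31), TGA (32–34).
TGA is the first in-frame stop; ORF spans 8–34, 27 nucleotides.

27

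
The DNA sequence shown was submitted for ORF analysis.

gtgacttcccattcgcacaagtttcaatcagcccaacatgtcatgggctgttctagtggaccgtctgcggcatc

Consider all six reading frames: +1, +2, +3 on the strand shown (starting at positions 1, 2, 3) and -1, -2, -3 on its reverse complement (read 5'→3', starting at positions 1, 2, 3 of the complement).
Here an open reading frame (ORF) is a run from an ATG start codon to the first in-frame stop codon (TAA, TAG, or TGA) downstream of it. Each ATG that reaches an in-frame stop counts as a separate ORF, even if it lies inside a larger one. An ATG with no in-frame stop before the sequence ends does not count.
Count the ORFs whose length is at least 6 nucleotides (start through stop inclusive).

3

Reverse complement (5'→3'): GATGCCGCAGACGGTCCACTAGAACAGCCCATGACATGTTGGGCTGATTGAAACTTGTGCGAATGGGAAGTCAC
Frame +1: GTG ACT TCC CAT TCG CAC AAG TTT CAA TCA GCC CAA CAT GTC ATG GGC TGT TCT AGT GGA CCG TCT GCG GCA — no ATG→stop ORF.
Frame +2: TGA CTT CCC ATT CGC ACA AGT TTC AAT CAG CCC AAC ATG TCA TGG GCT GTT CTA GTG GAC CGT CTG CGG CAT — no ATG→stop ORF.
Frame +3: GAC TTC CCA TTC GCA CAA GTT TCA ATC AGC CCA ACA TGT CAT GGG CTG TTC TAG TGG ACC GTC TGC GGC ATC — no ATG→stop ORF.
Frame -1: GAT GCC GCA GAC GGT CCA CTA GAA CAG CCC ATG ACA TGT TGG GCT GAT TGA AAC TTG TGC GAA TGG GAA GTC — ATG at 31, stop TGA at 49 → 21 nt.
Frame -2: ATG CCG CAG ACG GTC CAC TAG AAC AGC CCA TGA CAT GTT GGG CTG ATT GAA ACT TGT GCG AAT GGG AAG TCA — ATG at 2, stop TAG at 20 → 21 nt.
Frame -3: TGC CGC AGA CGG TCC ACT AGA ACA GCC CAT GAC ATG TTG GGC TGA TTG AAA CTT GTG CGA ATG GGA AGT CAC — ATG at 36, stop TGA at 45 → 12 nt.
ORFs ≥ 6 nucleotides: frame -1 31–51 (21 nucleotides), frame -2 2–22 (21 nucleotides), frame -3 36–47 (12 nucleotides). Count = 3.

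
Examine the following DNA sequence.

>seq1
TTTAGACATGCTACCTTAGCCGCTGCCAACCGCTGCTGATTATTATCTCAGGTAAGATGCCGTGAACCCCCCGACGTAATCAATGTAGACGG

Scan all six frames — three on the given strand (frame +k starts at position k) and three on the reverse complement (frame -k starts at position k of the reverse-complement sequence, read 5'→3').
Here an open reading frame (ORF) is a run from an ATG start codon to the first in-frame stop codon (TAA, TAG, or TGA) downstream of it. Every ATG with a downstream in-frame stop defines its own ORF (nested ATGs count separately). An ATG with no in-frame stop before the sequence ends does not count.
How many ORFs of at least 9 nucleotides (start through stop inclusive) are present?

2

Reverse complement (5'→3'): CCGTCTACATTGATTACGTCGGGGGGTTCACGGCATCTTACCTGAGATAATAATCAGCAGCGGTTGGCAGCGGCTAAGGTAGCATGTCTAAA
Frame +1: TTT AGA CAT GCT ACC TTA GCC GCT GCC AAC CGC TGC TGA TTA TTA TCT CAG GTA AGA TGC CGT GAA CCC CCC GAC GTA ATC AAT GTA GAC — no ATG→stop ORF.
Frame +2: TTA GAC ATG CTA CCT TAG CCG CTG CCA ACC GCT GCT GAT TAT TAT CTC AGG TAA GAT GCC GTG AAC CCC CCG ACG TAA TCA ATG TAG ACG — ATG at 8, stop TAG at 17 → 12 nt; ATG at 83, stop TAG at 86 → 6 nt.
Frame +3: TAG ACA TGC TAC CTT AGC CGC TGC CAA CCG CTG CTG ATT ATT ATC TCA GGT AAG ATG CCG TGA ACC CCC CGA CGT AAT CAA TGT AGA CGG — ATG at 57, stop TGA at 63 → 9 nt.
Frame -1: CCG TCT ACA TTG ATT ACG TCG GGG GGT TCA CGG CAT CTT ACC TGA GAT AAT AAT CAG CAG CGG TTG GCA GCG GCT AAG GTA GCA TGT CTA — no ATG→stop ORF.
Frame -2: CGT CTA CAT TGA TTA CGT CGG GGG GTT CAC GGC ATC TTA CCT GAG ATA ATA ATC AGC AGC GGT TGG CAG CGG CTA AGG TAG CAT GTC TAA — no ATG→stop ORF.
Frame -3: GTC TAC ATT GAT TAC GTC GGG GGG TTC ACG GCA TCT TAC CTG AGA TAA TAA TCA GCA GCG GTT GGC AGC GGC TAA GGT AGC ATG TCT AAA — no ATG→stop ORF.
ORFs ≥ 9 nucleotides: frame +2 8–19 (12 nucleotides), frame +3 57–65 (9 nucleotides). Count = 2.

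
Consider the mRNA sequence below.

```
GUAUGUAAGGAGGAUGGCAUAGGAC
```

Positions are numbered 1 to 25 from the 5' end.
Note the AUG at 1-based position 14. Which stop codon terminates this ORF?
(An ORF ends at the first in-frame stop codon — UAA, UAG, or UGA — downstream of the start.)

Codons from position 14: AUG (14–16), GCA (17–19), UAG (20–22).
The first in-frame stop codon is UAG.

UAG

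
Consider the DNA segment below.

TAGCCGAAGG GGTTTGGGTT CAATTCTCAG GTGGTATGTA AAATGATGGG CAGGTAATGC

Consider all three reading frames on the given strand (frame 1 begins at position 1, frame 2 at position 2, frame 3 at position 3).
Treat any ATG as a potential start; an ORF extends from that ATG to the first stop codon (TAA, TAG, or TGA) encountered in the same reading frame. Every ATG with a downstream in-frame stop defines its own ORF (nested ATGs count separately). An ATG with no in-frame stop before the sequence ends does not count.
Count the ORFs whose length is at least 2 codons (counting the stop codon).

3

Frame 1: TAG CCG AAG GGG TTT GGG TTC AAT TCT CAG GTG GTA TGT AAA ATG ATG GGC AGG TAA TGC — ATG at 43, stop TAA at 55 → 15 nt; ATG at 46, stop TAA at 55 → 12 nt.
Frame 2: AGC CGA AGG GGT TTG GGT TCA ATT CTC AGG TGG TAT GTA AAA TGA TGG GCA GGT AAT — no ATG→stop ORF.
Frame 3: GCC GAA GGG GTT TGG GTT CAA TTC TCA GGT GGT ATG TAA AAT GAT GGG CAG GTA ATG — ATG at 36, stop TAA at 39 → 6 nt.
ORFs ≥ 2 codons: frame 1 43–57 (5 codons), frame 1 46–57 (4 codons), frame 3 36–41 (2 codons). Count = 3.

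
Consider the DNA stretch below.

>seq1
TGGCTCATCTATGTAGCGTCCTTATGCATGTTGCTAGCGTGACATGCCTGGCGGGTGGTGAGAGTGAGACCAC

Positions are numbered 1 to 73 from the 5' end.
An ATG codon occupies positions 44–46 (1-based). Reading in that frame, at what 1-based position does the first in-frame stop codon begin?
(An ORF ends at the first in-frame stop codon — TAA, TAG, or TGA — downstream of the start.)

Codons from position 44: ATG (44–46), CCT (47–49), GGC (50–52), GGG (53–55), TGG (56–58), TGA (59–61).
TGA is a stop codon; it begins at position 59.

59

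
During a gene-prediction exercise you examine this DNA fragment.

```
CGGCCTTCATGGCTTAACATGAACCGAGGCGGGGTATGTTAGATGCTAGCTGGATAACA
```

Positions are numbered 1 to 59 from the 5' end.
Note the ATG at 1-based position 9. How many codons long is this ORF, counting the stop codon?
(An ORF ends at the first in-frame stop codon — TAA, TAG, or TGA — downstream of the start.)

Codons from position 9: ATG (9–11), GCT (12–14), TAA (15–17).
TAA is the first in-frame stop; that's 3 codons including the stop.

3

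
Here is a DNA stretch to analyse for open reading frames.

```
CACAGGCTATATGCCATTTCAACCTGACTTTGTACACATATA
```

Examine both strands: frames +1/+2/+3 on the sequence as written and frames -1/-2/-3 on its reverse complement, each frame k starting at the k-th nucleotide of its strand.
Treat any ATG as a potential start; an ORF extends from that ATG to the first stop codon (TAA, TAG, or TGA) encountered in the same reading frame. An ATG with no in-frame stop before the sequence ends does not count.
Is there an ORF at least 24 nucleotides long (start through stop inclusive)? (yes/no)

no

Reverse complement (5'→3'): TATATGTGTACAAAGTCAGGTTGAAATGGCATATAGCCTGTG
Frame +1: CAC AGG CTA TAT GCC ATT TCA ACC TGA CTT TGT ACA CAT ATA — no ATG→stop ORF.
Frame +2: ACA GGC TAT ATG CCA TTT CAA CCT GAC TTT GTA CAC ATA — no ATG→stop ORF.
Frame +3: CAG GCT ATA TGC CAT TTC AAC CTG ACT TTG TAC ACA TAT — no ATG→stop ORF.
Frame -1: TAT ATG TGT ACA AAG TCA GGT TGA AAT GGC ATA TAG CCT GTG — ATG at 4, stop TGA at 22 → 21 nt.
Frame -2: ATA TGT GTA CAA AGT CAG GTT GAA ATG GCA TAT AGC CTG — no ATG→stop ORF.
Frame -3: TAT GTG TAC AAA GTC AGG TTG AAA TGG CAT ATA GCC TGT — no ATG→stop ORF.
Largest ORF found is 21 nucleotides < 24, so no.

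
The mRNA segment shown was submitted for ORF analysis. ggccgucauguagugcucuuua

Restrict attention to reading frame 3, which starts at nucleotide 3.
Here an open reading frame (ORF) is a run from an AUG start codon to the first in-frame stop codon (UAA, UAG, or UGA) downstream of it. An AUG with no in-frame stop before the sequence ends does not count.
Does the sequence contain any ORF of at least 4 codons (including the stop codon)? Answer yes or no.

Frame 3: CCG UCA UGU AGU GCU CUU — no AUG→stop ORF.
Largest ORF found is 0 codons < 4, so no.

no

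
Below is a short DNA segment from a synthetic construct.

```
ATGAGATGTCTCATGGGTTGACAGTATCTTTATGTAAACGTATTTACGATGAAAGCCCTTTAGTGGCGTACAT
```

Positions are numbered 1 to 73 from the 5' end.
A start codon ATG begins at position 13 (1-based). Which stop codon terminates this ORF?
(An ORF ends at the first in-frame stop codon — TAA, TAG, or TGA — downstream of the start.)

TGA

Codons from position 13: ATG (13–15), GGT (16–18), TGA (19–21).
The first in-frame stop codon is TGA.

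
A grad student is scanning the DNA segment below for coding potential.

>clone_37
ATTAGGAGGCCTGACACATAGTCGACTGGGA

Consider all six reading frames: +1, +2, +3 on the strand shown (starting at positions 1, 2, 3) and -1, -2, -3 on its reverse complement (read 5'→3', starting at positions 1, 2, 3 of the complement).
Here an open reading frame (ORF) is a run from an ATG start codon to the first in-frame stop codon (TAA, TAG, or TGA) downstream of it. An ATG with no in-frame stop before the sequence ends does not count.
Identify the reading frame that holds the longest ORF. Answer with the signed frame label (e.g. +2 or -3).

Reverse complement (5'→3'): TCCCAGTCGACTATGTGTCAGGCCTCCTAAT
Frame +1: ATT AGG AGG CCT GAC ACA TAG TCG ACT GGG — no ATG→stop ORF.
Frame +2: TTA GGA GGC CTG ACA CAT AGT CGA CTG GGA — no ATG→stop ORF.
Frame +3: TAG GAG GCC TGA CAC ATA GTC GAC TGG — no ATG→stop ORF.
Frame -1: TCC CAG TCG ACT ATG TGT CAG GCC TCC TAA — ATG at 13, stop TAA at 28 → 18 nt.
Frame -2: CCC AGT CGA CTA TGT GTC AGG CCT CCT AAT — no ATG→stop ORF.
Frame -3: CCA GTC GAC TAT GTG TCA GGC CTC CTA — no ATG→stop ORF.
Longest ORF is 18 nt in frame -1 (positions 13–30).

-1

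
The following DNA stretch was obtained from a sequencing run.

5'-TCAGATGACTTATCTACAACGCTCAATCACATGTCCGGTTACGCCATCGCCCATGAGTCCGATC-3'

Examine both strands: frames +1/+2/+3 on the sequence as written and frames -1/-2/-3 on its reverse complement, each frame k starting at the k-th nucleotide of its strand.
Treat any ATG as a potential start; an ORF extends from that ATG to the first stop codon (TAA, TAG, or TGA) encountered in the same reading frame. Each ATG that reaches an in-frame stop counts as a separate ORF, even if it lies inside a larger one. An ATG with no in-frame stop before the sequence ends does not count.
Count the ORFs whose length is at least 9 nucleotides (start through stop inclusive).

Reverse complement (5'→3'): GATCGGACTCATGGGCGATGGCGTAACCGGACATGTGATTGAGCGTTGTAGATAAGTCATCTGA
Frame +1: TCA GAT GAC TTA TCT ACA ACG CTC AAT CAC ATG TCC GGT TAC GCC ATC GCC CAT GAG TCC GAT — no ATG→stop ORF.
Frame +2: CAG ATG ACT TAT CTA CAA CGC TCA ATC ACA TGT CCG GTT ACG CCA TCG CCC ATG AGT CCG ATC — no ATG→stop ORF.
Frame +3: AGA TGA CTT ATC TAC AAC GCT CAA TCA CAT GTC CGG TTA CGC CAT CGC CCA TGA GTC CGA — no ATG→stop ORF.
Frame -1: GAT CGG ACT CAT GGG CGA TGG CGT AAC CGG ACA TGT GAT TGA GCG TTG TAG ATA AGT CAT CTG — no ATG→stop ORF.
Frame -2: ATC GGA CTC ATG GGC GAT GGC GTA ACC GGA CAT GTG ATT GAG CGT TGT AGA TAA GTC ATC TGA — ATG at 11, stop TAA at 53 → 45 nt.
Frame -3: TCG GAC TCA TGG GCG ATG GCG TAA CCG GAC ATG TGA TTG AGC GTT GTA GAT AAG TCA TCT — ATG at 18, stop TAA at 24 → 9 nt; ATG at 33, stop TGA at 36 → 6 nt.
ORFs ≥ 9 nucleotides: frame -2 11–55 (45 nucleotides), frame -3 18–26 (9 nucleotides). Count = 2.

2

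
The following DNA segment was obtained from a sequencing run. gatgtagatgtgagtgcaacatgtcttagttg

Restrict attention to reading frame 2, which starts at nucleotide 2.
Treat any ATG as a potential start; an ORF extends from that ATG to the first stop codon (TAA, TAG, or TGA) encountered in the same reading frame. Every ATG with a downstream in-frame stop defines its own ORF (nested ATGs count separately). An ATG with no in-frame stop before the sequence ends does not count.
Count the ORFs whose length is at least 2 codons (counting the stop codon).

Frame 2: ATG TAG ATG TGA GTG CAA CAT GTC TTA GTT — ATG at 2, stop TAG at 5 → 6 nt; ATG at 8, stop TGA at 11 → 6 nt.
ORFs ≥ 2 codons: frame 2 2–7 (2 codons), frame 2 8–13 (2 codons). Count = 2.

2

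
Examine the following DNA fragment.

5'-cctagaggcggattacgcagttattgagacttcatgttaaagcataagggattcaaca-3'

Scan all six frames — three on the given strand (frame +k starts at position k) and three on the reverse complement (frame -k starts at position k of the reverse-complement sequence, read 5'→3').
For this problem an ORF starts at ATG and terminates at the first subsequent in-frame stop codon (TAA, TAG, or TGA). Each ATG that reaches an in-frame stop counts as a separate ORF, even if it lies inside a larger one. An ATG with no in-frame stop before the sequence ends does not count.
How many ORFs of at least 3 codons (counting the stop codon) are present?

Reverse complement (5'→3'): TGTTGAATCCCTTATGCTTTAACATGAAGTCTCAATAACTGCGTAATCCGCCTCTAGG
Frame +1: CCT AGA GGC GGA TTA CGC AGT TAT TGA GAC TTC ATG TTA AAG CAT AAG GGA TTC AAC — no ATG→stop ORF.
Frame +2: CTA GAG GCG GAT TAC GCA GTT ATT GAG ACT TCA TGT TAA AGC ATA AGG GAT TCA ACA — no ATG→stop ORF.
Frame +3: TAG AGG CGG ATT ACG CAG TTA TTG AGA CTT CAT GTT AAA GCA TAA GGG ATT CAA — no ATG→stop ORF.
Frame -1: TGT TGA ATC CCT TAT GCT TTA ACA TGA AGT CTC AAT AAC TGC GTA ATC CGC CTC TAG — no ATG→stop ORF.
Frame -2: GTT GAA TCC CTT ATG CTT TAA CAT GAA GTC TCA ATA ACT GCG TAA TCC GCC TCT AGG — ATG at 14, stop TAA at 20 → 9 nt.
Frame -3: TTG AAT CCC TTA TGC TTT AAC ATG AAG TCT CAA TAA CTG CGT AAT CCG CCT CTA — ATG at 24, stop TAA at 36 → 15 nt.
ORFs ≥ 3 codons: frame -2 14–22 (3 codons), frame -3 24–38 (5 codons). Count = 2.

2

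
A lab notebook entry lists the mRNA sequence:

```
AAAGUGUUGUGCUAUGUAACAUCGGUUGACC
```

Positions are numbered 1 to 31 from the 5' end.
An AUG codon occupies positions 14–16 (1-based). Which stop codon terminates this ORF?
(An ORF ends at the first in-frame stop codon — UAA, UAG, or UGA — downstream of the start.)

Codons from position 14: AUG (14–16), UAA (17–19).
The first in-frame stop codon is UAA.

UAA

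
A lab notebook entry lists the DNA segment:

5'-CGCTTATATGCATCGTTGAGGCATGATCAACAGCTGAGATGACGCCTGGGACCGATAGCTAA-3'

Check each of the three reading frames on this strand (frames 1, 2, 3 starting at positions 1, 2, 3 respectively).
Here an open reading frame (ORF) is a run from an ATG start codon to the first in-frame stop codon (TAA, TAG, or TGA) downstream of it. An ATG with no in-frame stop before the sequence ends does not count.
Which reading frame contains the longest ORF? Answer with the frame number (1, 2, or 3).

3

Frame 1: CGC TTA TAT GCA TCG TTG AGG CAT GAT CAA CAG CTG AGA TGA CGC CTG GGA CCG ATA GCT — no ATG→stop ORF.
Frame 2: GCT TAT ATG CAT CGT TGA GGC ATG ATC AAC AGC TGA GAT GAC GCC TGG GAC CGA TAG CTA — ATG at 8, stop TGA at 17 → 12 nt; ATG at 23, stop TGA at 35 → 15 nt.
Frame 3: CTT ATA TGC ATC GTT GAG GCA TGA TCA ACA GCT GAG ATG ACG CCT GGG ACC GAT AGC TAA — ATG at 39, stop TAA at 60 → 24 nt.
Longest ORF is 24 nt in frame 3 (positions 39–62).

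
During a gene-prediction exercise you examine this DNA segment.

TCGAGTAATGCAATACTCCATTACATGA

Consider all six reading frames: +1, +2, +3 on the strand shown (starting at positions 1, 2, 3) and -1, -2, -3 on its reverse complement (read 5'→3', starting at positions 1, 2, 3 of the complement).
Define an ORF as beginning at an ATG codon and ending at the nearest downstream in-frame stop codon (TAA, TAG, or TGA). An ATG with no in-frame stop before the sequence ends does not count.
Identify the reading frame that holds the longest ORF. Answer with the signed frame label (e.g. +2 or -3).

+2

Reverse complement (5'→3'): TCATGTAATGGAGTATTGCATTACTCGA
Frame +1: TCG AGT AAT GCA ATA CTC CAT TAC ATG — no ATG→stop ORF.
Frame +2: CGA GTA ATG CAA TAC TCC ATT ACA TGA — ATG at 8, stop TGA at 26 → 21 nt.
Frame +3: GAG TAA TGC AAT ACT CCA TTA CAT — no ATG→stop ORF.
Frame -1: TCA TGT AAT GGA GTA TTG CAT TAC TCG — no ATG→stop ORF.
Frame -2: CAT GTA ATG GAG TAT TGC ATT ACT CGA — no ATG→stop ORF.
Frame -3: ATG TAA TGG AGT ATT GCA TTA CTC — ATG at 3, stop TAA at 6 → 6 nt.
Longest ORF is 21 nt in frame +2 (positions 8–28).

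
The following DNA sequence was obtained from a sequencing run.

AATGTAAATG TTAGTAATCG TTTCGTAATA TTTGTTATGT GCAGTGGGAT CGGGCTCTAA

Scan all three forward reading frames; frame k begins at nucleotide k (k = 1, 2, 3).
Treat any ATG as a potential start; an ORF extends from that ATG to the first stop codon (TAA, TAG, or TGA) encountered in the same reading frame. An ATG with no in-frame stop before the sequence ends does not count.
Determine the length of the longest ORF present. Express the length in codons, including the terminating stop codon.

Frame 1: AAT GTA AAT GTT AGT AAT CGT TTC GTA ATA TTT GTT ATG TGC AGT GGG ATC GGG CTC TAA — ATG at 37, stop TAA at 58 → 24 nt.
Frame 2: ATG TAA ATG TTA GTA ATC GTT TCG TAA TAT TTG TTA TGT GCA GTG GGA TCG GGC TCT — ATG at 2, stop TAA at 5 → 6 nt; ATG at 8, stop TAA at 26 → 21 nt.
Frame 3: TGT AAA TGT TAG TAA TCG TTT CGT AAT ATT TGT TAT GTG CAG TGG GAT CGG GCT CTA — no ATG→stop ORF.
Longest: frame 1, positions 37–60, 24 nt = 8 codons = 7 aa. → 8 codons.

8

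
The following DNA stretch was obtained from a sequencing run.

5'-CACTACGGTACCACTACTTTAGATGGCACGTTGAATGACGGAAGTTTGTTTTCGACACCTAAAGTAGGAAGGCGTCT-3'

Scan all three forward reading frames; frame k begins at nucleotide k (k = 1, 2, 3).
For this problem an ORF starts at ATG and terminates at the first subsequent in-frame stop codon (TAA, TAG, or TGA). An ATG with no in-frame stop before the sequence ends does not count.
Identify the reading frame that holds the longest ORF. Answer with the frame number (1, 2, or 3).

Frame 1: CAC TAC GGT ACC ACT ACT TTA GAT GGC ACG TTG AAT GAC GGA AGT TTG TTT TCG ACA CCT AAA GTA GGA AGG CGT — no ATG→stop ORF.
Frame 2: ACT ACG GTA CCA CTA CTT TAG ATG GCA CGT TGA ATG ACG GAA GTT TGT TTT CGA CAC CTA AAG TAG GAA GGC GTC — ATG at 23, stop TGA at 32 → 12 nt; ATG at 35, stop TAG at 65 → 33 nt.
Frame 3: CTA CGG TAC CAC TAC TTT AGA TGG CAC GTT GAA TGA CGG AAG TTT GTT TTC GAC ACC TAA AGT AGG AAG GCG TCT — no ATG→stop ORF.
Longest ORF is 33 nt in frame 2 (positions 35–67).

2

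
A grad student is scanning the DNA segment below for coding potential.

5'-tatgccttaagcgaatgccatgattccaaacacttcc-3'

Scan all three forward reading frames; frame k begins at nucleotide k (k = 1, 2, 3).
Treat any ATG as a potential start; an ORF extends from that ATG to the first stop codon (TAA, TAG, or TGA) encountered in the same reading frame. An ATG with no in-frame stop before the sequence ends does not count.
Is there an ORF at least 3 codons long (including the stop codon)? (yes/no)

yes

Frame 1: TAT GCC TTA AGC GAA TGC CAT GAT TCC AAA CAC TTC — no ATG→stop ORF.
Frame 2: ATG CCT TAA GCG AAT GCC ATG ATT CCA AAC ACT TCC — ATG at 2, stop TAA at 8 → 9 nt.
Frame 3: TGC CTT AAG CGA ATG CCA TGA TTC CAA ACA CTT — ATG at 15, stop TGA at 21 → 9 nt.
Frame 2 has an ORF of 3 codons (positions 2–10) ≥ 3, so yes.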